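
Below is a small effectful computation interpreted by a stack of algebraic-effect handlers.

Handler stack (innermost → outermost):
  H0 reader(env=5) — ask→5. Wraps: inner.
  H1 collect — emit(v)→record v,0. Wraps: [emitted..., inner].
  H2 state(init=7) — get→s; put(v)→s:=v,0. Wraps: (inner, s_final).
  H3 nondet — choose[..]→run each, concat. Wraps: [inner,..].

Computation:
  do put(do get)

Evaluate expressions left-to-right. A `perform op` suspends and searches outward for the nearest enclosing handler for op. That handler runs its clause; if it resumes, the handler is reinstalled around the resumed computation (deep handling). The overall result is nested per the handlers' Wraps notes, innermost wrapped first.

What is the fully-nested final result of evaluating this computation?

Working:
get @ H2 ⇒ 7
put(7) @ H2 ⇒ s:=7
H0 returns 0
H1 returns [0]
H2 returns ([0], 7)
H3 returns [([0], 7)]
= [([0], 7)]

Answer: [([0], 7)]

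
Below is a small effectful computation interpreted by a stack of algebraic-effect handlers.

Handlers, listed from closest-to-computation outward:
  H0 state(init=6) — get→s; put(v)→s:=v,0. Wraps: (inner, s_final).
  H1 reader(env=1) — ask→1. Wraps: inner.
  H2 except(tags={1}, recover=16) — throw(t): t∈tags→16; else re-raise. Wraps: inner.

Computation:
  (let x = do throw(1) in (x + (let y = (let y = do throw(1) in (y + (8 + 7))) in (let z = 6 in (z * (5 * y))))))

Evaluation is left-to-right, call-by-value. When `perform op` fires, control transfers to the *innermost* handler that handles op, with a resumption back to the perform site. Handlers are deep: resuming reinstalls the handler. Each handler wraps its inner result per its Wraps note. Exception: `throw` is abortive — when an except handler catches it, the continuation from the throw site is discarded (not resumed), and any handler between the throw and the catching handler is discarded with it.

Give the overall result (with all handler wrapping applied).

Answer: 16

Step-by-step:
throw(1) @ H2 caught ⇒ 16
= 16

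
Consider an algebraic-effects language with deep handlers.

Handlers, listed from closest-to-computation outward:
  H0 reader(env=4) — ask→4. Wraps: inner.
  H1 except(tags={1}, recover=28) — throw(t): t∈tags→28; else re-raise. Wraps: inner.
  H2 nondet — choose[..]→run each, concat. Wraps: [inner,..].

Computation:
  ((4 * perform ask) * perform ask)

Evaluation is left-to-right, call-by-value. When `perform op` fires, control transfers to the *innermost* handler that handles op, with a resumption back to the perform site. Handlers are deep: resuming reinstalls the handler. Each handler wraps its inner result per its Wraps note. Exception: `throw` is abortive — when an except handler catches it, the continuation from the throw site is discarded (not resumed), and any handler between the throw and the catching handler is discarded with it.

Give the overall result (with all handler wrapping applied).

Answer: [64]

Working:
ask @ H0 ⇒ 4
ask @ H0 ⇒ 4
H0 returns 64
H1 returns 64
H2 returns [64]
= [64]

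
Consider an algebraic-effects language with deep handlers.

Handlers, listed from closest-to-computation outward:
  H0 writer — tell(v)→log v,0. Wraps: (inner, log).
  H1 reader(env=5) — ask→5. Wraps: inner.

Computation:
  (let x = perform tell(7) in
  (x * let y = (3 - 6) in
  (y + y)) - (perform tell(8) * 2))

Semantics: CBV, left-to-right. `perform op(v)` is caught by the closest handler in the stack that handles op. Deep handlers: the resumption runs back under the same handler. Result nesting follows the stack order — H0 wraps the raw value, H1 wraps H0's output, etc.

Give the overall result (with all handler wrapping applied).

Evaluation trace:
tell(7) @ H0 ⇒ log+=7
tell(8) @ H0 ⇒ log+=8
H0 returns (0, (7, 8))
H1 returns (0, (7, 8))
= (0, (7, 8))

Answer: (0, (7, 8))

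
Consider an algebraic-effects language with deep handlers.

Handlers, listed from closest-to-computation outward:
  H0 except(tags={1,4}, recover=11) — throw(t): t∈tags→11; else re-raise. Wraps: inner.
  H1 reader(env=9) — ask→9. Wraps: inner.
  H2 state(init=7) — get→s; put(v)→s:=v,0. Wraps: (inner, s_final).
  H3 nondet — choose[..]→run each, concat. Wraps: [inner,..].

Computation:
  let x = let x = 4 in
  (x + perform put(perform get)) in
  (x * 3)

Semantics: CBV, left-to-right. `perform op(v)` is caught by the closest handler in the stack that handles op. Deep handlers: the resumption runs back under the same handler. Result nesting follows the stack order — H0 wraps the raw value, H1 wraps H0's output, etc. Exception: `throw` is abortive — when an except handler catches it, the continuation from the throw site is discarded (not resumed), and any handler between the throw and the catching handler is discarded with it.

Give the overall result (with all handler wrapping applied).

Answer: [(12, 7)]

Evaluation trace:
get @ H2 ⇒ 7
put(7) @ H2 ⇒ s:=7
H0 returns 12
H1 returns 12
H2 returns (12, 7)
H3 returns [(12, 7)]
= [(12, 7)]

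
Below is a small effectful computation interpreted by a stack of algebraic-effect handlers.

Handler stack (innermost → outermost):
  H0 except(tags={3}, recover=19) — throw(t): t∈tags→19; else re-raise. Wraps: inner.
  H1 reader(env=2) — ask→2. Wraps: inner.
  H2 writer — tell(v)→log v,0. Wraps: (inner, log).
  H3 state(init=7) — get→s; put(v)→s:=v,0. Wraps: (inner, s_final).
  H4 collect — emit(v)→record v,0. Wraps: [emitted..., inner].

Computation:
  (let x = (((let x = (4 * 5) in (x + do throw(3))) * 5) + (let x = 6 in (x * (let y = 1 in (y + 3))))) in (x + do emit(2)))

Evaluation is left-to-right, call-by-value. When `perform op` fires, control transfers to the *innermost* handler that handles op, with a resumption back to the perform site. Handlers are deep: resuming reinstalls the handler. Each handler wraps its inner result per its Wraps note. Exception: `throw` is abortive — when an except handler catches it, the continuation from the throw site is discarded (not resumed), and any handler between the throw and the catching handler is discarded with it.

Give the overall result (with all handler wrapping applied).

Evaluation trace:
throw(3) @ H0 caught ⇒ 19
H1 returns 19
H2 returns (19, ())
H3 returns ((19, ()), 7)
H4 returns [((19, ()), 7)]
= [((19, ()), 7)]

Answer: [((19, ()), 7)]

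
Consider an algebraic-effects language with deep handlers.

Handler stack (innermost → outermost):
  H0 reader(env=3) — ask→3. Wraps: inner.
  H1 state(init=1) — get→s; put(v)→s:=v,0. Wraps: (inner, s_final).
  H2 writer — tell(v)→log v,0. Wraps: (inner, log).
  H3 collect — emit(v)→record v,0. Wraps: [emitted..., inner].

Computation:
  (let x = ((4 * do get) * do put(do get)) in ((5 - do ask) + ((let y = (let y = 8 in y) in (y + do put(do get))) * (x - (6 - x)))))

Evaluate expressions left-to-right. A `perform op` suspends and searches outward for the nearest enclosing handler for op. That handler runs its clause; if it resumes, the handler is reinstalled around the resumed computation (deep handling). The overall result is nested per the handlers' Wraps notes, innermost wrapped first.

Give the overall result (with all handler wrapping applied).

Answer: [((-46, 1), ())]

Working:
get @ H1 ⇒ 1
get @ H1 ⇒ 1
put(1) @ H1 ⇒ s:=1
ask @ H0 ⇒ 3
get @ H1 ⇒ 1
put(1) @ H1 ⇒ s:=1
H0 returns -46
H1 returns (-46, 1)
H2 returns ((-46, 1), ())
H3 returns [((-46, 1), ())]
= [((-46, 1), ())]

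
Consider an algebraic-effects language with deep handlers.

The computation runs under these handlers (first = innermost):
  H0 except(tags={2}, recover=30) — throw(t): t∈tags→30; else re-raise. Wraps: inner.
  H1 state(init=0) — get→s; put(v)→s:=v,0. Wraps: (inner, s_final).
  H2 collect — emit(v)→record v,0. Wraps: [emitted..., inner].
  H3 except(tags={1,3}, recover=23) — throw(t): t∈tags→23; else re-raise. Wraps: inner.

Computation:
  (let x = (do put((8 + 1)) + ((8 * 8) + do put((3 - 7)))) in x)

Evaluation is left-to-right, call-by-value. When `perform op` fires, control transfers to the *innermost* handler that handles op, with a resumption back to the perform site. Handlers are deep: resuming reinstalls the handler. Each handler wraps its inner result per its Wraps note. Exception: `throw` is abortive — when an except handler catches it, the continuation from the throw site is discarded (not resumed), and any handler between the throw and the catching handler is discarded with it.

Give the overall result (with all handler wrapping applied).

Answer: [(64, -4)]

Step-by-step:
put(9) @ H1 ⇒ s:=9
put(-4) @ H1 ⇒ s:=-4
H0 returns 64
H1 returns (64, -4)
H2 returns [(64, -4)]
H3 returns [(64, -4)]
= [(64, -4)]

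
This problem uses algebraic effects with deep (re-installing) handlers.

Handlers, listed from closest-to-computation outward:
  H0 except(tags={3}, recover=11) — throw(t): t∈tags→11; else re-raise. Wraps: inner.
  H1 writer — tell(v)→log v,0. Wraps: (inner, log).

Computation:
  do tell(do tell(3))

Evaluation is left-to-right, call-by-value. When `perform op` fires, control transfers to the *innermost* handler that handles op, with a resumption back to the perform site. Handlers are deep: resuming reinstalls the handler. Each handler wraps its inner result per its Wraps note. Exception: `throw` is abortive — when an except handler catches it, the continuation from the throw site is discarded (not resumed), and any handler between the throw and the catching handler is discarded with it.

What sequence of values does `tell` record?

Working:
tell(3) @ H1 ⇒ log+=3
tell(0) @ H1 ⇒ log+=0
H0 returns 0
H1 returns (0, (3, 0))
= (0, (3, 0))

Answer: (3, 0)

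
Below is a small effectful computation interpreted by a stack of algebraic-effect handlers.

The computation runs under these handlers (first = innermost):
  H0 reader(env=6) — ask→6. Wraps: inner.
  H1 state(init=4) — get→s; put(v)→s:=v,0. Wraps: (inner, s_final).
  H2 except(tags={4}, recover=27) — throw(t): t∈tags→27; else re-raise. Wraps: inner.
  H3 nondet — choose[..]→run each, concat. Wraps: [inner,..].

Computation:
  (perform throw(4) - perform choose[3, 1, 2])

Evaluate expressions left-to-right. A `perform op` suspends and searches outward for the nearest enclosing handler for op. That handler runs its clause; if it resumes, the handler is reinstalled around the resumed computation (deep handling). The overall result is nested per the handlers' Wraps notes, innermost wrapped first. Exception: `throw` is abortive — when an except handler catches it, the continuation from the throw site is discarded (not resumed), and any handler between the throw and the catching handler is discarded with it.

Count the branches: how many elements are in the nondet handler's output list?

Working:
throw(4) @ H2 caught ⇒ 27
H3 returns [27]
= [27]

Answer: 1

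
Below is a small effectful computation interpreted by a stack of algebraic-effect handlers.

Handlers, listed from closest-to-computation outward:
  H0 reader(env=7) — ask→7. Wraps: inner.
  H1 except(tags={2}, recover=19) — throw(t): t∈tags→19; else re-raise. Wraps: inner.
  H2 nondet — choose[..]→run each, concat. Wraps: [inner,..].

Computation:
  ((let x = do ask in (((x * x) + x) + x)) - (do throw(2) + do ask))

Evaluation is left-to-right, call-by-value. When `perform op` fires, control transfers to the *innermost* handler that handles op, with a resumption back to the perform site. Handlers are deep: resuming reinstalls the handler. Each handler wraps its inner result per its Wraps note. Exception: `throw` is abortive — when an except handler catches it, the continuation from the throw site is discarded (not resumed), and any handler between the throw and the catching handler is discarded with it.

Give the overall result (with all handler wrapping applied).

Working:
ask @ H0 ⇒ 7
throw(2) @ H1 caught ⇒ 19
H2 returns [19]
= [19]

Answer: [19]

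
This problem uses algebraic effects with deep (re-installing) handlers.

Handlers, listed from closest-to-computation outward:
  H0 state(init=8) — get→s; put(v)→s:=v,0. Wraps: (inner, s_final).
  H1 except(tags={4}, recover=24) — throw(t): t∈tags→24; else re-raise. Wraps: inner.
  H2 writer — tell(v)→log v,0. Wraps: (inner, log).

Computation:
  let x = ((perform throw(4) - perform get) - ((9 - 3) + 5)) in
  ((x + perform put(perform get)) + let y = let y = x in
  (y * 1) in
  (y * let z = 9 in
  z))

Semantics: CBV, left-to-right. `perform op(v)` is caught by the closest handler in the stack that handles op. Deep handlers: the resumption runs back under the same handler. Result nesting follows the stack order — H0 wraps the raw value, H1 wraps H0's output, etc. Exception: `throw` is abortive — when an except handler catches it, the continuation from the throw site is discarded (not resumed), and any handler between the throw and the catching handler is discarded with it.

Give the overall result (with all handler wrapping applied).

Evaluation trace:
throw(4) @ H1 caught ⇒ 24
H2 returns (24, ())
= (24, ())

Answer: (24, ())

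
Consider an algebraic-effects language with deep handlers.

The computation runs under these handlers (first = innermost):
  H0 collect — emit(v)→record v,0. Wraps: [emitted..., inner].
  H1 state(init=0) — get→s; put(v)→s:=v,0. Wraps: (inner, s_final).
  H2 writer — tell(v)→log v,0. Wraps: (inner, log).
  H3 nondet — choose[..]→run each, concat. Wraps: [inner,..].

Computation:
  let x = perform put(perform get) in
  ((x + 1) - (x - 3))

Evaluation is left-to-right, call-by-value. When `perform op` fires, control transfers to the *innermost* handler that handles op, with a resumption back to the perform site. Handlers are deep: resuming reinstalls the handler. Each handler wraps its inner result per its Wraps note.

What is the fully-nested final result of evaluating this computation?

Evaluation trace:
get @ H1 ⇒ 0
put(0) @ H1 ⇒ s:=0
H0 returns [4]
H1 returns ([4], 0)
H2 returns (([4], 0), ())
H3 returns [(([4], 0), ())]
= [(([4], 0), ())]

Answer: [(([4], 0), ())]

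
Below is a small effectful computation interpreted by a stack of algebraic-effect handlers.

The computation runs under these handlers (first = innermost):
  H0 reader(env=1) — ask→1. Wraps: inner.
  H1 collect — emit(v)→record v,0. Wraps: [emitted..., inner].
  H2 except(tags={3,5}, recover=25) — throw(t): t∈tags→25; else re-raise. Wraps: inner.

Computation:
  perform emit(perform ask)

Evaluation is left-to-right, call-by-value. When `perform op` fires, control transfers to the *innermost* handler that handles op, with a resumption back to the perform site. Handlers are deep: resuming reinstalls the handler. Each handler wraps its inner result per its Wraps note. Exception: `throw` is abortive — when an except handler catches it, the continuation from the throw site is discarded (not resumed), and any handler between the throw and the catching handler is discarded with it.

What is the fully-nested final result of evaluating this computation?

Evaluation trace:
ask @ H0 ⇒ 1
emit(1) @ H1 ⇒ out+=1
H0 returns 0
H1 returns [1, 0]
H2 returns [1, 0]
= [1, 0]

Answer: [1, 0]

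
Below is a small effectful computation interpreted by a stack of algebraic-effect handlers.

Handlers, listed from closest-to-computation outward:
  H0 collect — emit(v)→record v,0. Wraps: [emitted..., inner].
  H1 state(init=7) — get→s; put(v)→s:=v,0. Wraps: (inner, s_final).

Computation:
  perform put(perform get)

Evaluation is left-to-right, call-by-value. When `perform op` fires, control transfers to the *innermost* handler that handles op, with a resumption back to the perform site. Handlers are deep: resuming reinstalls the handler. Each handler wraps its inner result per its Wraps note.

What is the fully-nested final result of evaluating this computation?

Step-by-step:
get @ H1 ⇒ 7
put(7) @ H1 ⇒ s:=7
H0 returns [0]
H1 returns ([0], 7)
= ([0], 7)

Answer: ([0], 7)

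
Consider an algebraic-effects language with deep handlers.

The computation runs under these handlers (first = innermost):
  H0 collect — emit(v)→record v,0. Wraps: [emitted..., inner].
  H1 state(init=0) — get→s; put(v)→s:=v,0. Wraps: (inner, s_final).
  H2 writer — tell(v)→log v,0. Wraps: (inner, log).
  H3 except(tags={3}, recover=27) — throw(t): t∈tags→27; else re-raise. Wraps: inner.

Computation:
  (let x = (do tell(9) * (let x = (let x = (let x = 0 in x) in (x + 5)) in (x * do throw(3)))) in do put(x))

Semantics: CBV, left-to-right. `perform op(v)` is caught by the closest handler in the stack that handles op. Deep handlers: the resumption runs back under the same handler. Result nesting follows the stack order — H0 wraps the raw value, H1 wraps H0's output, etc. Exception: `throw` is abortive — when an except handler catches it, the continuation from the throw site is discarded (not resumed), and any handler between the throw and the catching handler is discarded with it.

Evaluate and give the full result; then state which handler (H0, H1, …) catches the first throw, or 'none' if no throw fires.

Evaluation trace:
tell(9) @ H2 ⇒ log+=9
throw(3) @ H3 caught ⇒ 27
= 27

Answer: 27 ; first throw caught by: H3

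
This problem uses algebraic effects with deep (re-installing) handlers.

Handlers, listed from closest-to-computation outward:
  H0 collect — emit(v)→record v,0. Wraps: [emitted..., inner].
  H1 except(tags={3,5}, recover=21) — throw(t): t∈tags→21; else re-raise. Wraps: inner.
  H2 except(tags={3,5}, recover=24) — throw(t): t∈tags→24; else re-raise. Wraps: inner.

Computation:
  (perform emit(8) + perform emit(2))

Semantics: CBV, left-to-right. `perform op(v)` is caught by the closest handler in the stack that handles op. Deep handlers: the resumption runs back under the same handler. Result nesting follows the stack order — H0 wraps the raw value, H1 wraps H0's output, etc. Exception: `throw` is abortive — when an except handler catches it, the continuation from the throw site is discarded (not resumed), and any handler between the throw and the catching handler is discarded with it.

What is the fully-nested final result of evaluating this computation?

Answer: [8, 2, 0]

Working:
emit(8) @ H0 ⇒ out+=8
emit(2) @ H0 ⇒ out+=2
H0 returns [8, 2, 0]
H1 returns [8, 2, 0]
H2 returns [8, 2, 0]
= [8, 2, 0]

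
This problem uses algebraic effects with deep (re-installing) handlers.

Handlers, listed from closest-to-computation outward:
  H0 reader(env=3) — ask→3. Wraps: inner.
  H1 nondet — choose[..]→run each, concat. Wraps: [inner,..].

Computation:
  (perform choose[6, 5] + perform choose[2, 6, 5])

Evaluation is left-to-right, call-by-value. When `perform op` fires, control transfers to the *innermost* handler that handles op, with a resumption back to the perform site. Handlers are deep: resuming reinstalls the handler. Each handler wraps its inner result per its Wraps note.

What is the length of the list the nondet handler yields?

Step-by-step:
choose[6, 5] @ H1
  branch[0] choose=6:
    choose[2, 6, 5] @ H1
      branch[0] choose=2:
        H0 returns 8
        H1 returns [8]
      branch[1] choose=6:
        H0 returns 12
        H1 returns [12]
      branch[2] choose=5:
        H0 returns 11
        H1 returns [11]
  branch[1] choose=5:
    choose[2, 6, 5] @ H1
      branch[0] choose=2:
        H0 returns 7
        H1 returns [7]
      branch[1] choose=6:
        H0 returns 11
        H1 returns [11]
      branch[2] choose=5:
        H0 returns 10
        H1 returns [10]
= [8, 12, 11, 7, 11, 10]

Answer: 6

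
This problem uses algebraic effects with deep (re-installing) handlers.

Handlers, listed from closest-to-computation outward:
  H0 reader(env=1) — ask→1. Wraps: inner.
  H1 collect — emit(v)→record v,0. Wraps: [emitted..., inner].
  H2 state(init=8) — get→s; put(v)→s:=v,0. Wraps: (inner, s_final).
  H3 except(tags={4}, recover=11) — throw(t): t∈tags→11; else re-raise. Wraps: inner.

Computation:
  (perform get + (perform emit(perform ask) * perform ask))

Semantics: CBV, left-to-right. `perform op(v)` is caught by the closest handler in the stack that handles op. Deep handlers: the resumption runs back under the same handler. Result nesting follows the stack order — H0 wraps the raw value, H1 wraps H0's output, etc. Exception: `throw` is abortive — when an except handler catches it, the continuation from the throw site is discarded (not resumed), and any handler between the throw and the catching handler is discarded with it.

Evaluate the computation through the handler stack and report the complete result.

Step-by-step:
get @ H2 ⇒ 8
ask @ H0 ⇒ 1
emit(1) @ H1 ⇒ out+=1
ask @ H0 ⇒ 1
H0 returns 8
H1 returns [1, 8]
H2 returns ([1, 8], 8)
H3 returns ([1, 8], 8)
= ([1, 8], 8)

Answer: ([1, 8], 8)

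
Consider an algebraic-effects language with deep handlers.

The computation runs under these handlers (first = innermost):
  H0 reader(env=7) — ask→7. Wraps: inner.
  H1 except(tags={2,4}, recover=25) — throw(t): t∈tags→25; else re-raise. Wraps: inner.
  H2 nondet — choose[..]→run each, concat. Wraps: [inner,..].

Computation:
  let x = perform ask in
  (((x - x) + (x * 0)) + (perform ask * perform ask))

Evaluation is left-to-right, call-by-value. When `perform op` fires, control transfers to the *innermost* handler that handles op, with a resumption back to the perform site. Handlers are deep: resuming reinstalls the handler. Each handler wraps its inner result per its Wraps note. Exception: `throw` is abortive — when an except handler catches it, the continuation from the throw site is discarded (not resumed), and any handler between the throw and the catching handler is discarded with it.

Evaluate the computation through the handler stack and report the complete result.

Answer: [49]

Step-by-step:
ask @ H0 ⇒ 7
ask @ H0 ⇒ 7
ask @ H0 ⇒ 7
H0 returns 49
H1 returns 49
H2 returns [49]
= [49]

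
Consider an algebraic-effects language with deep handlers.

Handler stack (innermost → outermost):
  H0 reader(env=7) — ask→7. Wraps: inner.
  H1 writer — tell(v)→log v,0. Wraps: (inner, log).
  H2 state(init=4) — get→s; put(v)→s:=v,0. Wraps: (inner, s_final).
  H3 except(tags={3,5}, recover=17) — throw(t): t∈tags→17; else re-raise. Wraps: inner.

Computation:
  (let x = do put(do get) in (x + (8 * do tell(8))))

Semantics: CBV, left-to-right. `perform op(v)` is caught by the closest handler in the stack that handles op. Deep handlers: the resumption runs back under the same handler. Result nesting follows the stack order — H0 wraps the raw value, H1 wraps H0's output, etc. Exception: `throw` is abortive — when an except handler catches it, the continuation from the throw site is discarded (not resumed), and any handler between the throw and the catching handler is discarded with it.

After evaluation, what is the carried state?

Step-by-step:
get @ H2 ⇒ 4
put(4) @ H2 ⇒ s:=4
tell(8) @ H1 ⇒ log+=8
H0 returns 0
H1 returns (0, (8))
H2 returns ((0, (8)), 4)
H3 returns ((0, (8)), 4)
= ((0, (8)), 4)

Answer: 4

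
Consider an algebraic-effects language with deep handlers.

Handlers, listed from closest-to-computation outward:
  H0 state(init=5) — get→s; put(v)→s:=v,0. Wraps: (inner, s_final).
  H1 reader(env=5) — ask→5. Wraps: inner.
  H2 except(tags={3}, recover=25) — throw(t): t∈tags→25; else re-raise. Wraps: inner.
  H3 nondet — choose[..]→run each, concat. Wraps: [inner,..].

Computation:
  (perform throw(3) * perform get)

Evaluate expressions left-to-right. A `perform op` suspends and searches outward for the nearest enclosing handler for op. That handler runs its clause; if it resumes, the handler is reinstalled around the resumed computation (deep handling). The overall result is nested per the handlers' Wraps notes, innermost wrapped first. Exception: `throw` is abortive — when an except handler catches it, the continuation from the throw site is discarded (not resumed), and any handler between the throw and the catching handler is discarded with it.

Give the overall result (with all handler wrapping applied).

Evaluation trace:
throw(3) @ H2 caught ⇒ 25
H3 returns [25]
= [25]

Answer: [25]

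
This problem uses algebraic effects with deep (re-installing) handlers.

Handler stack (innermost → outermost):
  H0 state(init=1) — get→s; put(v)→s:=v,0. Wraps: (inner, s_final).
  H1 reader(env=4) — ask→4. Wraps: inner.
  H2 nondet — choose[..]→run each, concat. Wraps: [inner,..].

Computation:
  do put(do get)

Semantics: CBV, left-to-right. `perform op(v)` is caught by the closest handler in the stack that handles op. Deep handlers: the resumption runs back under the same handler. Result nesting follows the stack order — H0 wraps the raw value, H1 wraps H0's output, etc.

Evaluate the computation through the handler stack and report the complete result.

Answer: [(0, 1)]

Working:
get @ H0 ⇒ 1
put(1) @ H0 ⇒ s:=1
H0 returns (0, 1)
H1 returns (0, 1)
H2 returns [(0, 1)]
= [(0, 1)]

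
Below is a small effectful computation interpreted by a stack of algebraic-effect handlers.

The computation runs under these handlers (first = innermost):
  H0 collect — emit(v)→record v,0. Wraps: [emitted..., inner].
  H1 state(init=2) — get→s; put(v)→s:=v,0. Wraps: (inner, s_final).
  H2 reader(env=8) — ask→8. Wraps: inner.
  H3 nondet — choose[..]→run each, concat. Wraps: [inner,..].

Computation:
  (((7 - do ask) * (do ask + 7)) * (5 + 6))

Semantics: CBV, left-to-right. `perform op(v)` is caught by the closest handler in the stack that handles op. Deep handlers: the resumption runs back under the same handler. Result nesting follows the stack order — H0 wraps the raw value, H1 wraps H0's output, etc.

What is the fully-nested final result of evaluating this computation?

Answer: [([-165], 2)]

Working:
ask @ H2 ⇒ 8
ask @ H2 ⇒ 8
H0 returns [-165]
H1 returns ([-165], 2)
H2 returns ([-165], 2)
H3 returns [([-165], 2)]
= [([-165], 2)]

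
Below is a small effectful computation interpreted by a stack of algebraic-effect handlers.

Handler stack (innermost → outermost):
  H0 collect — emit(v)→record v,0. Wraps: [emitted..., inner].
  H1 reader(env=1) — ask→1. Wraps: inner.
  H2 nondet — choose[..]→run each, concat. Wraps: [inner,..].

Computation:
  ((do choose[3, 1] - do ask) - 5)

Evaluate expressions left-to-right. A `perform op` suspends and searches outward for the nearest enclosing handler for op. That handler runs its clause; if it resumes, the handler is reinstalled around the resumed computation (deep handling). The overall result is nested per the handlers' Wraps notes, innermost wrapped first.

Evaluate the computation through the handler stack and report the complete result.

Answer: [[-3], [-5]]

Evaluation trace:
choose[3, 1] @ H2
  branch[0] choose=3:
    ask @ H1 ⇒ 1
    H0 returns [-3]
    H1 returns [-3]
    H2 returns [[-3]]
  branch[1] choose=1:
    ask @ H1 ⇒ 1
    H0 returns [-5]
    H1 returns [-5]
    H2 returns [[-5]]
= [[-3], [-5]]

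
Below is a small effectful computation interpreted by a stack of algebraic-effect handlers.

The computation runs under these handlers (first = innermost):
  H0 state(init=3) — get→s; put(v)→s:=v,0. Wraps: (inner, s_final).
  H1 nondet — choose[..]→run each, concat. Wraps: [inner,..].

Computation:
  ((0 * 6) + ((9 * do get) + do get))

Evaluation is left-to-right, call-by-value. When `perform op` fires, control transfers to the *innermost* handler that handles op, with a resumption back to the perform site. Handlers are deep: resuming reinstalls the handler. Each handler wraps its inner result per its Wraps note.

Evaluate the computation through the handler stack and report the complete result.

Working:
get @ H0 ⇒ 3
get @ H0 ⇒ 3
H0 returns (30, 3)
H1 returns [(30, 3)]
= [(30, 3)]

Answer: [(30, 3)]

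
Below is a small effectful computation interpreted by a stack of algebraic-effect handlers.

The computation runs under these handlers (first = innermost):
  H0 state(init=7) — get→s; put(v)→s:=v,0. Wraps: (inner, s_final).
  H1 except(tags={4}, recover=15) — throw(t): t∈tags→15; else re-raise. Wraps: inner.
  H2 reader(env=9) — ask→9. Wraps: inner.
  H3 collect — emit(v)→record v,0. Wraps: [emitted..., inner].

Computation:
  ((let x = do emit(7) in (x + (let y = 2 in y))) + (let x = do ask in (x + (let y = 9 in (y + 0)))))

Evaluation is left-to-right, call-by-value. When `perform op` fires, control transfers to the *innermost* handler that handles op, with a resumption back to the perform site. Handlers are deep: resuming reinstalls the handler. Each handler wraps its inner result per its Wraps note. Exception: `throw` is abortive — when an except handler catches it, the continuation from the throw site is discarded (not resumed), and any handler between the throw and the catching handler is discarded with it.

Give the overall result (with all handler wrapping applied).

Answer: [7, (20, 7)]

Working:
emit(7) @ H3 ⇒ out+=7
ask @ H2 ⇒ 9
H0 returns (20, 7)
H1 returns (20, 7)
H2 returns (20, 7)
H3 returns [7, (20, 7)]
= [7, (20, 7)]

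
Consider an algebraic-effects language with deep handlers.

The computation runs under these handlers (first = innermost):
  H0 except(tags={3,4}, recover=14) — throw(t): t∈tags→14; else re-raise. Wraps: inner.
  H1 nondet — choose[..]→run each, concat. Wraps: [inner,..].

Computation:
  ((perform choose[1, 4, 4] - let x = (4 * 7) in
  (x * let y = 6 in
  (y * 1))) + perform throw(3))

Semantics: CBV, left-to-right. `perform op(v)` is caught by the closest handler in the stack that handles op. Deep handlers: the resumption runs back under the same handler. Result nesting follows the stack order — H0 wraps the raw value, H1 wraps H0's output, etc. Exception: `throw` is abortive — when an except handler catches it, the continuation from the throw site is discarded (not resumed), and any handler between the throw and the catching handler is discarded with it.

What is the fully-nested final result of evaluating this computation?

Evaluation trace:
choose[1, 4, 4] @ H1
  branch[0] choose=1:
    throw(3) @ H0 caught ⇒ 14
    H1 returns [14]
  branch[1] choose=4:
    throw(3) @ H0 caught ⇒ 14
    H1 returns [14]
  branch[2] choose=4:
    throw(3) @ H0 caught ⇒ 14
    H1 returns [14]
= [14, 14, 14]

Answer: [14, 14, 14]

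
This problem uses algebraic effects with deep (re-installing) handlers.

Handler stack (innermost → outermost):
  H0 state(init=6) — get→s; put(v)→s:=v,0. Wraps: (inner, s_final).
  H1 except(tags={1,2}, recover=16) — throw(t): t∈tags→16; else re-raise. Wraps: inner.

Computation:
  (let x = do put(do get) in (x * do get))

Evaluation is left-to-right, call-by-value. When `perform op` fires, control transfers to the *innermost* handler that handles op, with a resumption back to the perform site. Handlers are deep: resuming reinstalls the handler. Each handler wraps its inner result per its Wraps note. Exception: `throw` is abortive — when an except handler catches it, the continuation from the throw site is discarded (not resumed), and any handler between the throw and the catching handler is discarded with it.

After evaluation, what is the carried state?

Answer: 6

Step-by-step:
get @ H0 ⇒ 6
put(6) @ H0 ⇒ s:=6
get @ H0 ⇒ 6
H0 returns (0, 6)
H1 returns (0, 6)
= (0, 6)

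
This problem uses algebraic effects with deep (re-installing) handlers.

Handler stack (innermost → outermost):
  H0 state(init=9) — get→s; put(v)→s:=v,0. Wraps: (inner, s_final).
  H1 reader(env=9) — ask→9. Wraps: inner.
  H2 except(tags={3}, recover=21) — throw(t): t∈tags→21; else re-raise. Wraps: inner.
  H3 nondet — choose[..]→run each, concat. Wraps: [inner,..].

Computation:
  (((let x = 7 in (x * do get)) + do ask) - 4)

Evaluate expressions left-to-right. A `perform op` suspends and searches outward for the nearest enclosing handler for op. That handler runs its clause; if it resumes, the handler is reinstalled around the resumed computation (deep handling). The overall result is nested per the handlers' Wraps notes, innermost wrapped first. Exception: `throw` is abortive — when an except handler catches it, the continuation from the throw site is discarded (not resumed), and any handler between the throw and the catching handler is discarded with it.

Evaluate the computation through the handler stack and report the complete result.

Answer: [(68, 9)]

Working:
get @ H0 ⇒ 9
ask @ H1 ⇒ 9
H0 returns (68, 9)
H1 returns (68, 9)
H2 returns (68, 9)
H3 returns [(68, 9)]
= [(68, 9)]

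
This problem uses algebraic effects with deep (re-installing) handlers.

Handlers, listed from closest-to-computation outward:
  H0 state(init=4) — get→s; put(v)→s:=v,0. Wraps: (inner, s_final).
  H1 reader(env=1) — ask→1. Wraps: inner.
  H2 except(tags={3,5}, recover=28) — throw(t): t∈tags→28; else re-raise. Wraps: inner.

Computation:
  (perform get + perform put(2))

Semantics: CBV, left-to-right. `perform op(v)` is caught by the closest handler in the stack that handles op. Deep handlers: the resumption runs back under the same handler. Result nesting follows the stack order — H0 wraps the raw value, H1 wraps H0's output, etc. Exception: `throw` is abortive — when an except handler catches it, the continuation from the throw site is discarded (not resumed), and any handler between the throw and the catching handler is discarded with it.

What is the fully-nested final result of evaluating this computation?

Evaluation trace:
get @ H0 ⇒ 4
put(2) @ H0 ⇒ s:=2
H0 returns (4, 2)
H1 returns (4, 2)
H2 returns (4, 2)
= (4, 2)

Answer: (4, 2)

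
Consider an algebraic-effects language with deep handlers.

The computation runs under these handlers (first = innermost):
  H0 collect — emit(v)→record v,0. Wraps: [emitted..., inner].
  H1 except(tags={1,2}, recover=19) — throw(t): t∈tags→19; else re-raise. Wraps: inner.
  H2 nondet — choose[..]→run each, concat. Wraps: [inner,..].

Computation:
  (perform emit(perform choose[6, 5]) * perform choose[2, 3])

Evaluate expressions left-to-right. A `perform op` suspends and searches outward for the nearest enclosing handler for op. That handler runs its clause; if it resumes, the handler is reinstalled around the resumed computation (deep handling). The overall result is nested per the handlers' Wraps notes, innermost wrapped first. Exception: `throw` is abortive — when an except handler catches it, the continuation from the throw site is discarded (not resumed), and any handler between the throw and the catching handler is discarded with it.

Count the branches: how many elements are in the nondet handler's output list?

Answer: 4

Evaluation trace:
choose[6, 5] @ H2
  branch[0] choose=6:
    emit(6) @ H0 ⇒ out+=6
    choose[2, 3] @ H2
      branch[0] choose=2:
        H0 returns [6, 0]
        H1 returns [6, 0]
        H2 returns [[6, 0]]
      branch[1] choose=3:
        H0 returns [6, 0]
        H1 returns [6, 0]
        H2 returns [[6, 0]]
  branch[1] choose=5:
    emit(5) @ H0 ⇒ out+=5
    choose[2, 3] @ H2
      branch[0] choose=2:
        H0 returns [5, 0]
        H1 returns [5, 0]
        H2 returns [[5, 0]]
      branch[1] choose=3:
        H0 returns [5, 0]
        H1 returns [5, 0]
        H2 returns [[5, 0]]
= [[6, 0], [6, 0], [5, 0], [5, 0]]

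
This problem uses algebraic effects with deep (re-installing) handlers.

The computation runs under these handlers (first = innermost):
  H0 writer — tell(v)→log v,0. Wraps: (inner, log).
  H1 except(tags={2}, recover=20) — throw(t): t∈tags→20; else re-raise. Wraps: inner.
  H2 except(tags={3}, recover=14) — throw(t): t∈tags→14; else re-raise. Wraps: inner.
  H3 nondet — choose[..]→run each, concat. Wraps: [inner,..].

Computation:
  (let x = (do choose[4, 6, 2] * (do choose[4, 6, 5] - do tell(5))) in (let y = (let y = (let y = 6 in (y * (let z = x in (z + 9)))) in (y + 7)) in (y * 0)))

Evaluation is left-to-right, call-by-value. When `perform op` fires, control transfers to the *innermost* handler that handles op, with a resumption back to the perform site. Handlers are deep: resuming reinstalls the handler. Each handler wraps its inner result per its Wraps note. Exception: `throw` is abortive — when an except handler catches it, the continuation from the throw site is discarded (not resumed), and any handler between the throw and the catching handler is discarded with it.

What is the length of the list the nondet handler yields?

Answer: 9

Step-by-step:
choose[4, 6, 2] @ H3
  branch[0] choose=4:
    choose[4, 6, 5] @ H3
      branch[0] choose=4:
        tell(5) @ H0 ⇒ log+=5
        H0 returns (0, (5))
        H1 returns (0, (5))
        H2 returns (0, (5))
        H3 returns [(0, (5))]
      branch[1] choose=6:
        tell(5) @ H0 ⇒ log+=5
        H0 returns (0, (5))
        H1 returns (0, (5))
        H2 returns (0, (5))
        H3 returns [(0, (5))]
      branch[2] choose=5:
        tell(5) @ H0 ⇒ log+=5
        H0 returns (0, (5))
        H1 returns (0, (5))
        H2 returns (0, (5))
        H3 returns [(0, (5))]
  branch[1] choose=6:
    choose[4, 6, 5] @ H3
      branch[0] choose=4:
        tell(5) @ H0 ⇒ log+=5
        H0 returns (0, (5))
        H1 returns (0, (5))
        H2 returns (0, (5))
        H3 returns [(0, (5))]
      branch[1] choose=6:
        tell(5) @ H0 ⇒ log+=5
        H0 returns (0, (5))
        H1 returns (0, (5))
        H2 returns (0, (5))
        H3 returns [(0, (5))]
      branch[2] choose=5:
        tell(5) @ H0 ⇒ log+=5
        H0 returns (0, (5))
        H1 returns (0, (5))
        H2 returns (0, (5))
        H3 returns [(0, (5))]
  branch[2] choose=2:
    choose[4, 6, 5] @ H3
      branch[0] choose=4:
        tell(5) @ H0 ⇒ log+=5
        H0 returns (0, (5))
        H1 returns (0, (5))
        H2 returns (0, (5))
        H3 returns [(0, (5))]
      branch[1] choose=6:
        tell(5) @ H0 ⇒ log+=5
        H0 returns (0, (5))
        H1 returns (0, (5))
        H2 returns (0, (5))
        H3 returns [(0, (5))]
      branch[2] choose=5:
        tell(5) @ H0 ⇒ log+=5
        H0 returns (0, (5))
        H1 returns (0, (5))
        H2 returns (0, (5))
        H3 returns [(0, (5))]
= [(0, (5)), (0, (5)), (0, (5)), (0, (5)), (0, (5)), (0, (5)), (0, (5)), (0, (5)), (0, (5))]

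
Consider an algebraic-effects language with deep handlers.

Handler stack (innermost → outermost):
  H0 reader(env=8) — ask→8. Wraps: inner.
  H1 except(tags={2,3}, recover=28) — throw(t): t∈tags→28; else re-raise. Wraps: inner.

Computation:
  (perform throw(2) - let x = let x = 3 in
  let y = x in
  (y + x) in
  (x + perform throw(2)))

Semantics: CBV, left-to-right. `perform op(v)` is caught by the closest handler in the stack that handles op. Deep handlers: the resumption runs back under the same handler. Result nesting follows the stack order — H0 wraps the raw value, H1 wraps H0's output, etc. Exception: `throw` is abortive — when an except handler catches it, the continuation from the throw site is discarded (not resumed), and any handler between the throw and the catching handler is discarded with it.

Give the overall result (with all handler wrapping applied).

Answer: 28

Evaluation trace:
throw(2) @ H1 caught ⇒ 28
= 28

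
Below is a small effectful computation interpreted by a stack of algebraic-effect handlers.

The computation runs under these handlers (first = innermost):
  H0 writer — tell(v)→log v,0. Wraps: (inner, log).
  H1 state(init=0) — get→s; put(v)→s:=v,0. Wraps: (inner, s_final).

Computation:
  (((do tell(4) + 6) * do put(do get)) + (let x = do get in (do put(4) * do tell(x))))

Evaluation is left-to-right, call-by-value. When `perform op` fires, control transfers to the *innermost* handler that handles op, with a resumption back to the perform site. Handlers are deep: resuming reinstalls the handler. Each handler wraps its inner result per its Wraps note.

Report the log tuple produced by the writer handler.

Evaluation trace:
tell(4) @ H0 ⇒ log+=4
get @ H1 ⇒ 0
put(0) @ H1 ⇒ s:=0
get @ H1 ⇒ 0
put(4) @ H1 ⇒ s:=4
tell(0) @ H0 ⇒ log+=0
H0 returns (0, (4, 0))
H1 returns ((0, (4, 0)), 4)
= ((0, (4, 0)), 4)

Answer: (4, 0)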